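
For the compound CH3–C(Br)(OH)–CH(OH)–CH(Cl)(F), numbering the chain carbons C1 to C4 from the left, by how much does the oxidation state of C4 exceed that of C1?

+4

C4: 1C, 1H, 1F, 1Cl → 0 − 1 + 1 + 1 = +1
C1: 1C, 3H → 0 − 3 = -3
Difference: +1 − (-3) = +4.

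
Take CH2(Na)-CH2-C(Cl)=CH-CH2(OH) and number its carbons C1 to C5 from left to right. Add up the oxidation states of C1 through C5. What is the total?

Tallying each carbon's bonds:
C1: 1C, 2H, 1Na → 0 − 2 − 1 = -3
C2: 2C, 2H → 0 − 2 = -2
C3: 3C, 1Cl → 0 + 1 = +1
C4: 3C, 1H → 0 − 1 = -1
C5: 1C, 2H, 1O → 0 − 2 + 1 = -1
Sum = -3 − 2 + 1 − 1 − 1 = -6.

-6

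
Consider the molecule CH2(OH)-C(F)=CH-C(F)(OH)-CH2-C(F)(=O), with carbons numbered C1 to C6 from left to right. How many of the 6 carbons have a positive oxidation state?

Tallying each carbon's bonds:
C1: 1C, 2H, 1O → 0 − 2 + 1 = -1
C2: 3C, 1F → 0 + 1 = +1
C3: 3C, 1H → 0 − 1 = -1
C4: 2C, 1O, 1F → 0 + 1 + 1 = +2
C5: 2C, 2H → 0 − 2 = -2
C6: 1C, 2O, 1F → 0 + 2 + 1 = +3
3 carbons (C2, C4, C6) meet the condition.

3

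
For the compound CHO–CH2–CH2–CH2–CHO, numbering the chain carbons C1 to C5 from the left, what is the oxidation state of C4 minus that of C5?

-3

C4: 2C, 2H → 0 − 2 = -2
C5: 1C, 1H, 2O → 0 − 1 + 2 = +1
Difference: -2 − (+1) = -3.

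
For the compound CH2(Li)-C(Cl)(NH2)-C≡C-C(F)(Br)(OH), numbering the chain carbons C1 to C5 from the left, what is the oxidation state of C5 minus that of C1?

+6

C5: 1C, 1O, 1F, 1Br → 0 + 1 + 1 + 1 = +3
C1: 1C, 2H, 1Li → 0 − 2 − 1 = -3
Difference: +3 − (-3) = +6.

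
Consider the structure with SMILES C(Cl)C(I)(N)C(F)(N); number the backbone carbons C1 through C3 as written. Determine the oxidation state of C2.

+2

C2 has one bond to C (0), one bond to C (0), one bond to I (+1), one bond to N (+1).
Oxidation state = 0 + 0 + 1 + 1 = +2.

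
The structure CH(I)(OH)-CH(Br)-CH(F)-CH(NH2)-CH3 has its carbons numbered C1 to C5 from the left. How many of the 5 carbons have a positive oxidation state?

1

Tallying each carbon's bonds:
C1: 1C, 1H, 1O, 1I → 0 − 1 + 1 + 1 = +1
C2: 2C, 1H, 1Br → 0 − 1 + 1 = 0
C3: 2C, 1H, 1F → 0 − 1 + 1 = 0
C4: 2C, 1H, 1N → 0 − 1 + 1 = 0
C5: 1C, 3H → 0 − 3 = -3
1 carbon (C1) meets the condition.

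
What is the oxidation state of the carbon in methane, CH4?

-4

Count +1 for every bond to an atom more electronegative than carbon and −1 for every bond to one less electronegative; C–C bonds are 0.
The carbon has one bond to H (-1), one bond to H (-1), one bond to H (-1), one bond to H (-1).
Oxidation state = -1 − 1 − 1 − 1 = -4.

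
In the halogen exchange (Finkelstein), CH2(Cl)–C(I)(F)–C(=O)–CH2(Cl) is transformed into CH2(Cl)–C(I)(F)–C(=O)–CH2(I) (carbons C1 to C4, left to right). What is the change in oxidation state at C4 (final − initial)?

Before: C4 has 1 bond to C, 2 bonds to H, 1 bond to Cl → oxidation state -1.
After: C4 has 1 bond to C, 2 bonds to H, 1 bond to I → oxidation state -1.
Δ = -1 − (-1) = 0, so no net redox change at C4.

0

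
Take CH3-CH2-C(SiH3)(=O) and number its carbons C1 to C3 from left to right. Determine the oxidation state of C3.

+1

Each bond to a more electronegative atom (O, N, halogen) counts +1, each bond to a less electronegative atom (H, metal, B, Si) counts −1, and each C–C bond counts 0.
C3 has one bond to C (0), one bond to Si (-1), a double bond to O (2×+1 = +2).
Oxidation state = 0 − 1 + 2 = +1.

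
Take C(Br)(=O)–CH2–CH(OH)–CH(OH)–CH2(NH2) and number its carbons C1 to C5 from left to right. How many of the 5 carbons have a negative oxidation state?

Tallying each carbon's bonds:
C1: 1C, 2O, 1Br → 0 + 2 + 1 = +3
C2: 2C, 2H → 0 − 2 = -2
C3: 2C, 1H, 1O → 0 − 1 + 1 = 0
C4: 2C, 1H, 1O → 0 − 1 + 1 = 0
C5: 1C, 2H, 1N → 0 − 2 + 1 = -1
2 carbons (C2, C5) meet the condition.

2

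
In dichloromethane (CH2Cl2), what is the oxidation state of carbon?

The carbon has one bond to H (-1), one bond to H (-1), one bond to Cl (+1), one bond to Cl (+1).
Oxidation state = -1 − 1 + 1 + 1 = 0.

0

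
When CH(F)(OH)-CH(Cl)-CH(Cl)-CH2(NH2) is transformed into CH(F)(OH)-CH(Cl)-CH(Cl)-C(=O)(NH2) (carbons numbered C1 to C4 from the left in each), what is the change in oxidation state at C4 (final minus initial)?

Before: C4 has 1 bond to C, 2 bonds to H, 1 bond to N → oxidation state -1.
After: C4 has 1 bond to C, 2 bonds to O, 1 bond to N → oxidation state +3.
Δ = +3 − (-1) = +4, so this is an oxidation at C4.

+4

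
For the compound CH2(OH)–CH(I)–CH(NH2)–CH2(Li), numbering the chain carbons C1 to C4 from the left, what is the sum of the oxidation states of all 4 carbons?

-4

Count +1 for every bond to an atom more electronegative than carbon and −1 for every bond to one less electronegative; C–C bonds are 0. Tallying each carbon:
C1: 1C, 2H, 1O → 0 − 2 + 1 = -1
C2: 2C, 1H, 1I → 0 − 1 + 1 = 0
C3: 2C, 1H, 1N → 0 − 1 + 1 = 0
C4: 1C, 2H, 1Li → 0 − 2 − 1 = -3
Sum = -1 + 0 + 0 − 3 = -4.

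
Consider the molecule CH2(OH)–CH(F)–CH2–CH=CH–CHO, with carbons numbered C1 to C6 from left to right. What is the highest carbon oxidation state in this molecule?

+1

Assign +1 per bond to O/N/halogen, −1 per bond to H or an electropositive element, and 0 per bond to carbon. Tallying each carbon:
C1: 1C, 2H, 1O → 0 − 2 + 1 = -1
C2: 2C, 1H, 1F → 0 − 1 + 1 = 0
C3: 2C, 2H → 0 − 2 = -2
C4: 3C, 1H → 0 − 1 = -1
C5: 3C, 1H → 0 − 1 = -1
C6: 1C, 1H, 2O → 0 − 1 + 2 = +1
The highest value is +1.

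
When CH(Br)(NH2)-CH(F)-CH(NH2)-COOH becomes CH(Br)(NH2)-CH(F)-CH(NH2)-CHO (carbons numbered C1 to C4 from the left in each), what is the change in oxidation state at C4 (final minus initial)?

Before: C4 has 1 bond to C, 3 bonds to O → oxidation state +3.
After: C4 has 1 bond to C, 1 bond to H, 2 bonds to O → oxidation state +1.
Δ = +1 − (+3) = -2, so this is a reduction at C4.

-2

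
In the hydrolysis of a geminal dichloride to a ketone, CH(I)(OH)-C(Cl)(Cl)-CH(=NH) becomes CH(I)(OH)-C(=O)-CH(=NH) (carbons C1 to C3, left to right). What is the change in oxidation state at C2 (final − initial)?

0

Before: C2 has 2 bonds to C, 2 bonds to Cl → oxidation state +2.
After: C2 has 2 bonds to C, 2 bonds to O → oxidation state +2.
Δ = +2 − (+2) = 0, so no net redox change at C2.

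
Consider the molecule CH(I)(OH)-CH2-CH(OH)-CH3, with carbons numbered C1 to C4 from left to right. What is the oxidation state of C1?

C1 has one bond to C (0), one bond to H (-1), one bond to I (+1), one bond to O (+1).
Oxidation state = 0 − 1 + 1 + 1 = +1.

+1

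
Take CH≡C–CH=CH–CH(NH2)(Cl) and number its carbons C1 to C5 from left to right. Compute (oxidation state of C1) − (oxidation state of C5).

C1: 3C, 1H → 0 − 1 = -1
C5: 1C, 1H, 1N, 1Cl → 0 − 1 + 1 + 1 = +1
Difference: -1 − (+1) = -2.

-2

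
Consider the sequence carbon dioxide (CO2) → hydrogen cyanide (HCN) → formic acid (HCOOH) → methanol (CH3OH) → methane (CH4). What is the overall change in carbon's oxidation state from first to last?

-8

Carbon oxidation states along the series — carbon dioxide: +4, hydrogen cyanide: +2, formic acid: +2, methanol: -2, methane: -4.
Net change = -4 − (+4) = -8.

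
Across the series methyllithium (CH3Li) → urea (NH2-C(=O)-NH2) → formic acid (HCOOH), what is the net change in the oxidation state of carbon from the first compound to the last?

Carbon oxidation states along the series — methyllithium: -4, urea: +4, formic acid: +2.
Net change = +2 − (-4) = +6.

+6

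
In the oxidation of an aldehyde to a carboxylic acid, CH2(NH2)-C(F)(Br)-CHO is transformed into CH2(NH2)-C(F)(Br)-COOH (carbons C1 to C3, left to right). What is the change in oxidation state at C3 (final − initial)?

+2

Before: C3 has 1 bond to C, 1 bond to H, 2 bonds to O → oxidation state +1.
After: C3 has 1 bond to C, 3 bonds to O → oxidation state +3.
Δ = +3 − (+1) = +2, so this is an oxidation at C3.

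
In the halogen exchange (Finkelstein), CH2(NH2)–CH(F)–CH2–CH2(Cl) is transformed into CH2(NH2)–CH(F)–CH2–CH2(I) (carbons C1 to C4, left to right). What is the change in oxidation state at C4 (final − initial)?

Before: C4 has 1 bond to C, 2 bonds to H, 1 bond to Cl → oxidation state -1.
After: C4 has 1 bond to C, 2 bonds to H, 1 bond to I → oxidation state -1.
Δ = -1 − (-1) = 0, so no net redox change at C4.

0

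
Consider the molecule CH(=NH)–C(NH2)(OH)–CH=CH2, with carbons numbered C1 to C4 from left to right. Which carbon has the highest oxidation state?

C2

Tallying each carbon's bonds:
C1: 1C, 1H, 2N → 0 − 1 + 2 = +1
C2: 2C, 1O, 1N → 0 + 1 + 1 = +2
C3: 3C, 1H → 0 − 1 = -1
C4: 2C, 2H → 0 − 2 = -2
The most oxidised carbon is C2 at +2.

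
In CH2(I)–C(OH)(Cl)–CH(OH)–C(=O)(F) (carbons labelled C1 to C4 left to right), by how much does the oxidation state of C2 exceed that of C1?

C2: 2C, 1O, 1Cl → 0 + 1 + 1 = +2
C1: 1C, 2H, 1I → 0 − 2 + 1 = -1
Difference: +2 − (-1) = +3.

+3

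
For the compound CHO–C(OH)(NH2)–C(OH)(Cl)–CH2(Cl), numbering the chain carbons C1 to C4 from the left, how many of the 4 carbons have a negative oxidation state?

1

Tallying each carbon's bonds:
C1: 1C, 1H, 2O → 0 − 1 + 2 = +1
C2: 2C, 1O, 1N → 0 + 1 + 1 = +2
C3: 2C, 1O, 1Cl → 0 + 1 + 1 = +2
C4: 1C, 2H, 1Cl → 0 − 2 + 1 = -1
1 carbon (C4) meets the condition.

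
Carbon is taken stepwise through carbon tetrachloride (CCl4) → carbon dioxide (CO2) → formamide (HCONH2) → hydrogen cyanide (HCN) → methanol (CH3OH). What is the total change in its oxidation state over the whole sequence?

Carbon oxidation states along the series — carbon tetrachloride: +4, carbon dioxide: +4, formamide: +2, hydrogen cyanide: +2, methanol: -2.
Net change = -2 − (+4) = -6.

-6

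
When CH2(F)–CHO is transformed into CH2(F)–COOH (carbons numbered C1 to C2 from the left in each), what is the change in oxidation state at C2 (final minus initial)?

+2

Before: C2 has 1 bond to C, 1 bond to H, 2 bonds to O → oxidation state +1.
After: C2 has 1 bond to C, 3 bonds to O → oxidation state +3.
Δ = +3 − (+1) = +2, so this is an oxidation at C2.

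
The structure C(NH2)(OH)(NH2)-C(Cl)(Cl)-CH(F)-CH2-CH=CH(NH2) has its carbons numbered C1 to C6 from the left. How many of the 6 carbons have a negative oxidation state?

2

Tallying each carbon's bonds:
C1: 1C, 1O, 2N → 0 + 1 + 2 = +3
C2: 2C, 2Cl → 0 + 2 = +2
C3: 2C, 1H, 1F → 0 − 1 + 1 = 0
C4: 2C, 2H → 0 − 2 = -2
C5: 3C, 1H → 0 − 1 = -1
C6: 2C, 1H, 1N → 0 − 1 + 1 = 0
2 carbons (C4, C5) meet the condition.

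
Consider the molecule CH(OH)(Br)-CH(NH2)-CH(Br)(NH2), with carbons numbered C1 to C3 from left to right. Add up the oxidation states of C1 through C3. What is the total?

Tallying each carbon's bonds:
C1: 1C, 1H, 1O, 1Br → 0 − 1 + 1 + 1 = +1
C2: 2C, 1H, 1N → 0 − 1 + 1 = 0
C3: 1C, 1H, 1N, 1Br → 0 − 1 + 1 + 1 = +1
Sum = +1 + 0 + 1 = +2.

+2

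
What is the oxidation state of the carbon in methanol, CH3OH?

The carbon has one bond to H (-1), one bond to H (-1), one bond to H (-1), one bond to O (+1).
Oxidation state = -1 − 1 − 1 + 1 = -2.

-2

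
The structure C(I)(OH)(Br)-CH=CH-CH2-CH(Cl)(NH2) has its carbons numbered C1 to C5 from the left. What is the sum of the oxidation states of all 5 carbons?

Tallying each carbon's bonds:
C1: 1C, 1O, 1Br, 1I → 0 + 1 + 1 + 1 = +3
C2: 3C, 1H → 0 − 1 = -1
C3: 3C, 1H → 0 − 1 = -1
C4: 2C, 2H → 0 − 2 = -2
C5: 1C, 1H, 1N, 1Cl → 0 − 1 + 1 + 1 = +1
Sum = +3 − 1 − 1 − 2 + 1 = 0.

0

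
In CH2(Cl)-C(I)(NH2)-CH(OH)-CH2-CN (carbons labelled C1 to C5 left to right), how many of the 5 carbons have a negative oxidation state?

2

Bonds to more-electronegative neighbours contribute +1 each, bonds to H or metals contribute −1 each, and C–C bonds contribute 0. Tallying each carbon:
C1: 1C, 2H, 1Cl → 0 − 2 + 1 = -1
C2: 2C, 1N, 1I → 0 + 1 + 1 = +2
C3: 2C, 1H, 1O → 0 − 1 + 1 = 0
C4: 2C, 2H → 0 − 2 = -2
C5: 1C, 3N → 0 + 3 = +3
2 carbons (C1, C4) meet the condition.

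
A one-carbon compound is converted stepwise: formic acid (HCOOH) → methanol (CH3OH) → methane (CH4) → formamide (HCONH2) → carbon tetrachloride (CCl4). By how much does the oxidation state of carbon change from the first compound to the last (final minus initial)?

Carbon oxidation states along the series — formic acid: +2, methanol: -2, methane: -4, formamide: +2, carbon tetrachloride: +4.
Net change = +4 − (+2) = +2.

+2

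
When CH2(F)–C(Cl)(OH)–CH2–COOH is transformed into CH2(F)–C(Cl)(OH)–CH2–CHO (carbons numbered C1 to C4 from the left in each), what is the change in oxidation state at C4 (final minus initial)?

Before: C4 has 1 bond to C, 3 bonds to O → oxidation state +3.
After: C4 has 1 bond to C, 1 bond to H, 2 bonds to O → oxidation state +1.
Δ = +1 − (+3) = -2, so this is a reduction at C4.

-2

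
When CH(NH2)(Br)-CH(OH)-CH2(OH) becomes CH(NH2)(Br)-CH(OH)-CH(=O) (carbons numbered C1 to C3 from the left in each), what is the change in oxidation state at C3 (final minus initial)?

+2

Before: C3 has 1 bond to C, 2 bonds to H, 1 bond to O → oxidation state -1.
After: C3 has 1 bond to C, 1 bond to H, 2 bonds to O → oxidation state +1.
Δ = +1 − (-1) = +2, so this is an oxidation at C3.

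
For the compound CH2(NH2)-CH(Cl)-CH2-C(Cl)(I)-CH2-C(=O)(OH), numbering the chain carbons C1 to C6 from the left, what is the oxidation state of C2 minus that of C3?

C2: 2C, 1H, 1Cl → 0 − 1 + 1 = 0
C3: 2C, 2H → 0 − 2 = -2
Difference: 0 − (-2) = +2.

+2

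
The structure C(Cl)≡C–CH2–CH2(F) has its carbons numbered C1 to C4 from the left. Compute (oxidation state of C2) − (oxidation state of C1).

C2: 4C → 0 = 0
C1: 3C, 1Cl → 0 + 1 = +1
Difference: 0 − (+1) = -1.

-1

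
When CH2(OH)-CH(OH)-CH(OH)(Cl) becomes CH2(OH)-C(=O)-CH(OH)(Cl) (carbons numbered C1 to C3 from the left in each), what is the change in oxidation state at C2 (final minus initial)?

Before: C2 has 2 bonds to C, 1 bond to H, 1 bond to O → oxidation state 0.
After: C2 has 2 bonds to C, 2 bonds to O → oxidation state +2.
Δ = +2 − (0) = +2, so this is an oxidation at C2.

+2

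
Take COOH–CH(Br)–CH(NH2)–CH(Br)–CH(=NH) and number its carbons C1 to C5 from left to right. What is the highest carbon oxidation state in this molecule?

+3

Count +1 for every bond to an atom more electronegative than carbon and −1 for every bond to one less electronegative; C–C bonds are 0. Tallying each carbon:
C1: 1C, 3O → 0 + 3 = +3
C2: 2C, 1H, 1Br → 0 − 1 + 1 = 0
C3: 2C, 1H, 1N → 0 − 1 + 1 = 0
C4: 2C, 1H, 1Br → 0 − 1 + 1 = 0
C5: 1C, 1H, 2N → 0 − 1 + 2 = +1
The highest value is +3.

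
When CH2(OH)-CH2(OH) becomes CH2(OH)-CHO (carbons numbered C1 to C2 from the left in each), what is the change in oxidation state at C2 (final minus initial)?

Before: C2 has 1 bond to C, 2 bonds to H, 1 bond to O → oxidation state -1.
After: C2 has 1 bond to C, 1 bond to H, 2 bonds to O → oxidation state +1.
Δ = +1 − (-1) = +2, so this is an oxidation at C2.

+2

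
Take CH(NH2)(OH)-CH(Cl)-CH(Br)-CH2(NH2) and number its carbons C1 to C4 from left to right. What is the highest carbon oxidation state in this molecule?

Assign +1 per bond to O/N/halogen, −1 per bond to H or an electropositive element, and 0 per bond to carbon. Tallying each carbon:
C1: 1C, 1H, 1O, 1N → 0 − 1 + 1 + 1 = +1
C2: 2C, 1H, 1Cl → 0 − 1 + 1 = 0
C3: 2C, 1H, 1Br → 0 − 1 + 1 = 0
C4: 1C, 2H, 1N → 0 − 2 + 1 = -1
The highest value is +1.

+1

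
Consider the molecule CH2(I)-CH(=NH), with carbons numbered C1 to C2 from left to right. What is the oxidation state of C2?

C2 has one bond to C (0), one bond to H (-1), a double bond to N (2×+1 = +2).
Oxidation state = 0 − 1 + 2 = +1.

+1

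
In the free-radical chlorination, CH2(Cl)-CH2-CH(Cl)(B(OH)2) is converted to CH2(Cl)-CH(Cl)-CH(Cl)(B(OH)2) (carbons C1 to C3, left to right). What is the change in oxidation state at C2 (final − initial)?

Before: C2 has 2 bonds to C, 2 bonds to H → oxidation state -2.
After: C2 has 2 bonds to C, 1 bond to H, 1 bond to Cl → oxidation state 0.
Δ = 0 − (-2) = +2, so this is an oxidation at C2.

+2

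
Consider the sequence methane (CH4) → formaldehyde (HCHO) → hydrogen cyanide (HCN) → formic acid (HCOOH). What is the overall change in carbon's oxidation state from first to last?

Carbon oxidation states along the series — methane: -4, formaldehyde: 0, hydrogen cyanide: +2, formic acid: +2.
Net change = +2 − (-4) = +6.

+6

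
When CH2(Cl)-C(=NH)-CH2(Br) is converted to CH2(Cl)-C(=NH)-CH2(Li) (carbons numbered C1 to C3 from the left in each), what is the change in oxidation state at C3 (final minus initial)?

Before: C3 has 1 bond to C, 2 bonds to H, 1 bond to Br → oxidation state -1.
After: C3 has 1 bond to C, 2 bonds to H, 1 bond to Li → oxidation state -3.
Δ = -3 − (-1) = -2, so this is a reduction at C3.

-2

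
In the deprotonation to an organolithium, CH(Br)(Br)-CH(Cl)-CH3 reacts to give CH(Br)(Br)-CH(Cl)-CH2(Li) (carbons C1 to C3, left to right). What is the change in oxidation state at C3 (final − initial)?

Before: C3 has 1 bond to C, 3 bonds to H → oxidation state -3.
After: C3 has 1 bond to C, 2 bonds to H, 1 bond to Li → oxidation state -3.
Δ = -3 − (-3) = 0, so no net redox change at C3.

0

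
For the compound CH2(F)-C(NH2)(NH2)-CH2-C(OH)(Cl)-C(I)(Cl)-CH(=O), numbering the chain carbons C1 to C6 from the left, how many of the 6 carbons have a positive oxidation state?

Tallying each carbon's bonds:
C1: 1C, 2H, 1F → 0 − 2 + 1 = -1
C2: 2C, 2N → 0 + 2 = +2
C3: 2C, 2H → 0 − 2 = -2
C4: 2C, 1O, 1Cl → 0 + 1 + 1 = +2
C5: 2C, 1Cl, 1I → 0 + 1 + 1 = +2
C6: 1C, 1H, 2O → 0 − 1 + 2 = +1
4 carbons (C2, C4, C5, C6) meet the condition.

4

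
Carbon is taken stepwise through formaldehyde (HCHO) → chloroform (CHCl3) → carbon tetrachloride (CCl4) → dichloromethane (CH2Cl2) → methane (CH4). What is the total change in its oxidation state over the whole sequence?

Carbon oxidation states along the series — formaldehyde: 0, chloroform: +2, carbon tetrachloride: +4, dichloromethane: 0, methane: -4.
Net change = -4 − (0) = -4.

-4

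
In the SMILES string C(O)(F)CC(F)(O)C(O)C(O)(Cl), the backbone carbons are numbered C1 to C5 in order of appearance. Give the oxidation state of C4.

C4 has one bond to C (0), one bond to C (0), one bond to H (-1), one bond to O (+1).
Oxidation state = 0 + 0 − 1 + 1 = 0.

0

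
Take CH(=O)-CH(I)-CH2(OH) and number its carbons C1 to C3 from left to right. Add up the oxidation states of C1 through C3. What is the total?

Assign +1 per bond to O/N/halogen, −1 per bond to H or an electropositive element, and 0 per bond to carbon. Tallying each carbon:
C1: 1C, 1H, 2O → 0 − 1 + 2 = +1
C2: 2C, 1H, 1I → 0 − 1 + 1 = 0
C3: 1C, 2H, 1O → 0 − 2 + 1 = -1
Sum = +1 + 0 − 1 = 0.

0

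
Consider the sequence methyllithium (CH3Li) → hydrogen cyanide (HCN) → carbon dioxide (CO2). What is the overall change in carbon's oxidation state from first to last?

+8

Carbon oxidation states along the series — methyllithium: -4, hydrogen cyanide: +2, carbon dioxide: +4.
Net change = +4 − (-4) = +8.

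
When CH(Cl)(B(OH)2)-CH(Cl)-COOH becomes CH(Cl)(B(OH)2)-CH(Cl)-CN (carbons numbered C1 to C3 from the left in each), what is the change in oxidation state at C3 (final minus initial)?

Before: C3 has 1 bond to C, 3 bonds to O → oxidation state +3.
After: C3 has 1 bond to C, 3 bonds to N → oxidation state +3.
Δ = +3 − (+3) = 0, so no net redox change at C3.

0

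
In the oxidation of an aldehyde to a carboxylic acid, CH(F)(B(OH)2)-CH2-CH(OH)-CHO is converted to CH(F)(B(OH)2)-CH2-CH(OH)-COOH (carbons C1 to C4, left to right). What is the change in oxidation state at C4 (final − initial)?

+2

Before: C4 has 1 bond to C, 1 bond to H, 2 bonds to O → oxidation state +1.
After: C4 has 1 bond to C, 3 bonds to O → oxidation state +3.
Δ = +3 − (+1) = +2, so this is an oxidation at C4.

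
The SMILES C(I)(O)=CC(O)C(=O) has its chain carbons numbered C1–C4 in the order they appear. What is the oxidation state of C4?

Count +1 for every bond to an atom more electronegative than carbon and −1 for every bond to one less electronegative; C–C bonds are 0.
C4 has one bond to C (0), a double bond to O (2×+1 = +2), one bond to H (-1).
Oxidation state = 0 + 2 − 1 = +1.

+1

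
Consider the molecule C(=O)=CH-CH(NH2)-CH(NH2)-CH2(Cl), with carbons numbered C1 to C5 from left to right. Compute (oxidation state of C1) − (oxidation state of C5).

+3

C1: 2C, 2O → 0 + 2 = +2
C5: 1C, 2H, 1Cl → 0 − 2 + 1 = -1
Difference: +2 − (-1) = +3.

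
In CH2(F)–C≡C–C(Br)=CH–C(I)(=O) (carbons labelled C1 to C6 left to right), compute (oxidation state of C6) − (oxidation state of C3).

+3

C6: 1C, 2O, 1I → 0 + 2 + 1 = +3
C3: 4C → 0 = 0
Difference: +3 − (0) = +3.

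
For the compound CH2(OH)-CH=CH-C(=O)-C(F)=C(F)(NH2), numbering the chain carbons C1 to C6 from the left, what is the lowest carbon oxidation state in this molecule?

Tallying each carbon's bonds:
C1: 1C, 2H, 1O → 0 − 2 + 1 = -1
C2: 3C, 1H → 0 − 1 = -1
C3: 3C, 1H → 0 − 1 = -1
C4: 2C, 2O → 0 + 2 = +2
C5: 3C, 1F → 0 + 1 = +1
C6: 2C, 1N, 1F → 0 + 1 + 1 = +2
The lowest value is -1.

-1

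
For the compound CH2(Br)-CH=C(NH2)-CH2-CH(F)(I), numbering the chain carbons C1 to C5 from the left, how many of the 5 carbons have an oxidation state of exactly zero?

0

Tallying each carbon's bonds:
C1: 1C, 2H, 1Br → 0 − 2 + 1 = -1
C2: 3C, 1H → 0 − 1 = -1
C3: 3C, 1N → 0 + 1 = +1
C4: 2C, 2H → 0 − 2 = -2
C5: 1C, 1H, 1F, 1I → 0 − 1 + 1 + 1 = +1
0 carbons meet the condition.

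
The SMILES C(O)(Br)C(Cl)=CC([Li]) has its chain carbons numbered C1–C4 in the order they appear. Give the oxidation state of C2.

Each bond to a more electronegative atom (O, N, halogen) counts +1, each bond to a less electronegative atom (H, metal, B, Si) counts −1, and each C–C bond counts 0.
C2 has one bond to C (0), a double bond to C (2×0 = 0), one bond to Cl (+1).
Oxidation state = 0 + 0 + 1 = +1.

+1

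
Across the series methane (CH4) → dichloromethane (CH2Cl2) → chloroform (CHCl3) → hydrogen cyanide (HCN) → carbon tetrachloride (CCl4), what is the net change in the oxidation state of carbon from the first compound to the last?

+8

Carbon oxidation states along the series — methane: -4, dichloromethane: 0, chloroform: +2, hydrogen cyanide: +2, carbon tetrachloride: +4.
Net change = +4 − (-4) = +8.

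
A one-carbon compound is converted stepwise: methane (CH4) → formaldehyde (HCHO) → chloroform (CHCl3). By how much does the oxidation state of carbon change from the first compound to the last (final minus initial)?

+6

Carbon oxidation states along the series — methane: -4, formaldehyde: 0, chloroform: +2.
Net change = +2 − (-4) = +6.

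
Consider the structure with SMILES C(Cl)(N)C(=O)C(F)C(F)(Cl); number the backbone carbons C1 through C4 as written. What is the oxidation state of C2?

C2 has one bond to C (0), one bond to C (0), a double bond to O (2×+1 = +2).
Oxidation state = 0 + 0 + 2 = +2.

+2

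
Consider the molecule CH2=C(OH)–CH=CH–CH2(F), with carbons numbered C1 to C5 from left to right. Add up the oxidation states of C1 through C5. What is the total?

-4

Tallying each carbon's bonds:
C1: 2C, 2H → 0 − 2 = -2
C2: 3C, 1O → 0 + 1 = +1
C3: 3C, 1H → 0 − 1 = -1
C4: 3C, 1H → 0 − 1 = -1
C5: 1C, 2H, 1F → 0 − 2 + 1 = -1
Sum = -2 + 1 − 1 − 1 − 1 = -4.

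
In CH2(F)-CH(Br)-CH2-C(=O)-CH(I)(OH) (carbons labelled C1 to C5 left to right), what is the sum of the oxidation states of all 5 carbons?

Tallying each carbon's bonds:
C1: 1C, 2H, 1F → 0 − 2 + 1 = -1
C2: 2C, 1H, 1Br → 0 − 1 + 1 = 0
C3: 2C, 2H → 0 − 2 = -2
C4: 2C, 2O → 0 + 2 = +2
C5: 1C, 1H, 1O, 1I → 0 − 1 + 1 + 1 = +1
Sum = -1 + 0 − 2 + 2 + 1 = 0.

0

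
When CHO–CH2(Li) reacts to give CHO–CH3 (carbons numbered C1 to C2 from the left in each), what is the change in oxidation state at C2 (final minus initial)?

Before: C2 has 1 bond to C, 2 bonds to H, 1 bond to Li → oxidation state -3.
After: C2 has 1 bond to C, 3 bonds to H → oxidation state -3.
Δ = -3 − (-3) = 0, so no net redox change at C2.

0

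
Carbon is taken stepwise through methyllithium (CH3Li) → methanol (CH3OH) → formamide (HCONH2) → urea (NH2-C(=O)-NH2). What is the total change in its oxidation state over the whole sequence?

+8

Carbon oxidation states along the series — methyllithium: -4, methanol: -2, formamide: +2, urea: +4.
Net change = +4 − (-4) = +8.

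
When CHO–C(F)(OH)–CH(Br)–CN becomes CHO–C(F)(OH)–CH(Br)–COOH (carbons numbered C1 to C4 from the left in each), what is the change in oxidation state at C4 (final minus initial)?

Before: C4 has 1 bond to C, 3 bonds to N → oxidation state +3.
After: C4 has 1 bond to C, 3 bonds to O → oxidation state +3.
Δ = +3 − (+3) = 0, so no net redox change at C4.

0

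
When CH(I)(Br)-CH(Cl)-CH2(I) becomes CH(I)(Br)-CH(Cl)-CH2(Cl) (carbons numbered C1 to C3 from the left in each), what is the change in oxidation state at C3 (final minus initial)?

Before: C3 has 1 bond to C, 2 bonds to H, 1 bond to I → oxidation state -1.
After: C3 has 1 bond to C, 2 bonds to H, 1 bond to Cl → oxidation state -1.
Δ = -1 − (-1) = 0, so no net redox change at C3.

0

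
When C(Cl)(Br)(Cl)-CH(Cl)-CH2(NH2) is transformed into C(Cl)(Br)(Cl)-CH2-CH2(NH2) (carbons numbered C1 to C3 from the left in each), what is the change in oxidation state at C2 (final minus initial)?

-2

Before: C2 has 2 bonds to C, 1 bond to H, 1 bond to Cl → oxidation state 0.
After: C2 has 2 bonds to C, 2 bonds to H → oxidation state -2.
Δ = -2 − (0) = -2, so this is a reduction at C2.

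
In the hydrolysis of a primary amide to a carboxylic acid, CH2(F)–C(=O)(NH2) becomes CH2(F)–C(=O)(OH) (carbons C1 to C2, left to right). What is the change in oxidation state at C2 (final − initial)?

0

Before: C2 has 1 bond to C, 2 bonds to O, 1 bond to N → oxidation state +3.
After: C2 has 1 bond to C, 3 bonds to O → oxidation state +3.
Δ = +3 − (+3) = 0, so no net redox change at C2.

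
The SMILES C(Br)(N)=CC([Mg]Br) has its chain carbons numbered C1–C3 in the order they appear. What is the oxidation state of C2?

-1

C2 has a double bond to C (2×0 = 0), one bond to C (0), one bond to H (-1).
Oxidation state = 0 + 0 − 1 = -1.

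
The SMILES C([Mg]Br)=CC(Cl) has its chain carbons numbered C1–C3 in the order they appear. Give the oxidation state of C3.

Each bond to a more electronegative atom (O, N, halogen) counts +1, each bond to a less electronegative atom (H, metal, B, Si) counts −1, and each C–C bond counts 0.
C3 has one bond to C (0), one bond to H (-1), one bond to H (-1), one bond to Cl (+1).
Oxidation state = 0 − 1 − 1 + 1 = -1.

-1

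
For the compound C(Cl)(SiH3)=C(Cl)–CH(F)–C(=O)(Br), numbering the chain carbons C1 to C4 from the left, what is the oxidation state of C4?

Each bond to a more electronegative atom (O, N, halogen) counts +1, each bond to a less electronegative atom (H, metal, B, Si) counts −1, and each C–C bond counts 0.
C4 has one bond to C (0), a double bond to O (2×+1 = +2), one bond to Br (+1).
Oxidation state = 0 + 2 + 1 = +3.

+3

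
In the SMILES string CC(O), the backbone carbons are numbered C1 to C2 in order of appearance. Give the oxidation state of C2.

Assign +1 per bond to O/N/halogen, −1 per bond to H or an electropositive element, and 0 per bond to carbon.
C2 has one bond to C (0), one bond to O (+1), one bond to H (-1), one bond to H (-1).
Oxidation state = 0 + 1 − 1 − 1 = -1.

-1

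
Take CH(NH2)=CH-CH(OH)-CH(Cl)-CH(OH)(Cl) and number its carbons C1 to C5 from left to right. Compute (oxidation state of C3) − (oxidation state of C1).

0

C3: 2C, 1H, 1O → 0 − 1 + 1 = 0
C1: 2C, 1H, 1N → 0 − 1 + 1 = 0
Difference: 0 − (0) = 0.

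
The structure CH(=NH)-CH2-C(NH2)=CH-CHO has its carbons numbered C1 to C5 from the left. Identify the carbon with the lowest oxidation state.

Bonds to more-electronegative neighbours contribute +1 each, bonds to H or metals contribute −1 each, and C–C bonds contribute 0. Tallying each carbon:
C1: 1C, 1H, 2N → 0 − 1 + 2 = +1
C2: 2C, 2H → 0 − 2 = -2
C3: 3C, 1N → 0 + 1 = +1
C4: 3C, 1H → 0 − 1 = -1
C5: 1C, 1H, 2O → 0 − 1 + 2 = +1
The most reduced carbon is C2 at -2.

C2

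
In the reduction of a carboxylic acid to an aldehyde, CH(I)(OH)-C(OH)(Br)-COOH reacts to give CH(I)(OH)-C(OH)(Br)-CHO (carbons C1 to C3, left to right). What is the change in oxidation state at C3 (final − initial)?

-2

Before: C3 has 1 bond to C, 3 bonds to O → oxidation state +3.
After: C3 has 1 bond to C, 1 bond to H, 2 bonds to O → oxidation state +1.
Δ = +1 − (+3) = -2, so this is a reduction at C3.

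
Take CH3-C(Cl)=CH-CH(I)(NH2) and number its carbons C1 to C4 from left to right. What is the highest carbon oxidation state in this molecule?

Tallying each carbon's bonds:
C1: 1C, 3H → 0 − 3 = -3
C2: 3C, 1Cl → 0 + 1 = +1
C3: 3C, 1H → 0 − 1 = -1
C4: 1C, 1H, 1N, 1I → 0 − 1 + 1 + 1 = +1
The highest value is +1.

+1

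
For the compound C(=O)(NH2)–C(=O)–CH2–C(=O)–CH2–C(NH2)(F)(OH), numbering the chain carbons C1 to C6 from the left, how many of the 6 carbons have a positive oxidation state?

4

Tallying each carbon's bonds:
C1: 1C, 2O, 1N → 0 + 2 + 1 = +3
C2: 2C, 2O → 0 + 2 = +2
C3: 2C, 2H → 0 − 2 = -2
C4: 2C, 2O → 0 + 2 = +2
C5: 2C, 2H → 0 − 2 = -2
C6: 1C, 1O, 1N, 1F → 0 + 1 + 1 + 1 = +3
4 carbons (C1, C2, C4, C6) meet the condition.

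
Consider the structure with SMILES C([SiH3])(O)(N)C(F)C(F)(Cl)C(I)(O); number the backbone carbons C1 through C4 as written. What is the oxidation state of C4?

C4 has one bond to C (0), one bond to H (-1), one bond to I (+1), one bond to O (+1).
Oxidation state = 0 − 1 + 1 + 1 = +1.

+1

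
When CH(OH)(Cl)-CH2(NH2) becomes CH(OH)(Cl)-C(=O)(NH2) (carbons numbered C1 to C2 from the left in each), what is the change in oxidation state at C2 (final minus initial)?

+4

Before: C2 has 1 bond to C, 2 bonds to H, 1 bond to N → oxidation state -1.
After: C2 has 1 bond to C, 2 bonds to O, 1 bond to N → oxidation state +3.
Δ = +3 − (-1) = +4, so this is an oxidation at C2.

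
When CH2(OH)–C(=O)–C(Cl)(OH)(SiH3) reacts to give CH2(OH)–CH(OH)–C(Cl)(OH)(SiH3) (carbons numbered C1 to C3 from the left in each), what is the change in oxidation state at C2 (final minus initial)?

Before: C2 has 2 bonds to C, 2 bonds to O → oxidation state +2.
After: C2 has 2 bonds to C, 1 bond to H, 1 bond to O → oxidation state 0.
Δ = 0 − (+2) = -2, so this is a reduction at C2.

-2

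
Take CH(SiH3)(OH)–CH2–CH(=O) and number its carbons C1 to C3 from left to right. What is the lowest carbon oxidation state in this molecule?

-2

Tallying each carbon's bonds:
C1: 1C, 1H, 1O, 1Si → 0 − 1 + 1 − 1 = -1
C2: 2C, 2H → 0 − 2 = -2
C3: 1C, 1H, 2O → 0 − 1 + 2 = +1
The lowest value is -2.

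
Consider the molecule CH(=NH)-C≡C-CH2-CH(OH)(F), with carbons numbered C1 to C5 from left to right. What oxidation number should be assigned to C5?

Count +1 for every bond to an atom more electronegative than carbon and −1 for every bond to one less electronegative; C–C bonds are 0.
C5 has one bond to C (0), one bond to O (+1), one bond to F (+1), one bond to H (-1).
Oxidation state = 0 + 1 + 1 − 1 = +1.

+1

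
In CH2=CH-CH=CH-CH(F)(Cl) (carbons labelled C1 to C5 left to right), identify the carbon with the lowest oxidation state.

C1

Tallying each carbon's bonds:
C1: 2C, 2H → 0 − 2 = -2
C2: 3C, 1H → 0 − 1 = -1
C3: 3C, 1H → 0 − 1 = -1
C4: 3C, 1H → 0 − 1 = -1
C5: 1C, 1H, 1F, 1Cl → 0 − 1 + 1 + 1 = +1
The most reduced carbon is C1 at -2.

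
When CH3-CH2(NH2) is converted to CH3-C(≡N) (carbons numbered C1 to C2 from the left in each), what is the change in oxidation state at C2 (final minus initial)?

Before: C2 has 1 bond to C, 2 bonds to H, 1 bond to N → oxidation state -1.
After: C2 has 1 bond to C, 3 bonds to N → oxidation state +3.
Δ = +3 − (-1) = +4, so this is an oxidation at C2.

+4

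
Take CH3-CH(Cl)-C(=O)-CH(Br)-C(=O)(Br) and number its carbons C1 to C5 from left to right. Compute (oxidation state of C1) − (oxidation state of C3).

-5

C1: 1C, 3H → 0 − 3 = -3
C3: 2C, 2O → 0 + 2 = +2
Difference: -3 − (+2) = -5.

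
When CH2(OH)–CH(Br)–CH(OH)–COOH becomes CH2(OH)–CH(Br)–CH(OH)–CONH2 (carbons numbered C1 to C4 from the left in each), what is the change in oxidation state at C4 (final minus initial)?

Before: C4 has 1 bond to C, 3 bonds to O → oxidation state +3.
After: C4 has 1 bond to C, 2 bonds to O, 1 bond to N → oxidation state +3.
Δ = +3 − (+3) = 0, so no net redox change at C4.

0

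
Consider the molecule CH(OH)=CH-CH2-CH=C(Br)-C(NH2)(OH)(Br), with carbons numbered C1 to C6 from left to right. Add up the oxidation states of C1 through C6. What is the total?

0

Tallying each carbon's bonds:
C1: 2C, 1H, 1O → 0 − 1 + 1 = 0
C2: 3C, 1H → 0 − 1 = -1
C3: 2C, 2H → 0 − 2 = -2
C4: 3C, 1H → 0 − 1 = -1
C5: 3C, 1Br → 0 + 1 = +1
C6: 1C, 1O, 1N, 1Br → 0 + 1 + 1 + 1 = +3
Sum = 0 − 1 − 2 − 1 + 1 + 3 = 0.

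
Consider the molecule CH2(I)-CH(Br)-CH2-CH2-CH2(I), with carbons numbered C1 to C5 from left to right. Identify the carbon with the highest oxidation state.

C2

Bonds to more-electronegative neighbours contribute +1 each, bonds to H or metals contribute −1 each, and C–C bonds contribute 0. Tallying each carbon:
C1: 1C, 2H, 1I → 0 − 2 + 1 = -1
C2: 2C, 1H, 1Br → 0 − 1 + 1 = 0
C3: 2C, 2H → 0 − 2 = -2
C4: 2C, 2H → 0 − 2 = -2
C5: 1C, 2H, 1I → 0 − 2 + 1 = -1
The most oxidised carbon is C2 at 0.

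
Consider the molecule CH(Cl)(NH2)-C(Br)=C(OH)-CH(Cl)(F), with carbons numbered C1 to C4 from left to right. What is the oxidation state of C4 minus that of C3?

0

C4: 1C, 1H, 1F, 1Cl → 0 − 1 + 1 + 1 = +1
C3: 3C, 1O → 0 + 1 = +1
Difference: +1 − (+1) = 0.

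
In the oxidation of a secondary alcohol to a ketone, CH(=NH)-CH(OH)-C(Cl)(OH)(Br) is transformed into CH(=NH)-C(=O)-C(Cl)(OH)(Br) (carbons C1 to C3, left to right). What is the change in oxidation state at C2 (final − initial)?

Before: C2 has 2 bonds to C, 1 bond to H, 1 bond to O → oxidation state 0.
After: C2 has 2 bonds to C, 2 bonds to O → oxidation state +2.
Δ = +2 − (0) = +2, so this is an oxidation at C2.

+2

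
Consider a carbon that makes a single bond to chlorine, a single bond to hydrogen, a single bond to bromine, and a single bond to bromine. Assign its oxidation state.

The carbon has one bond to Cl (+1), one bond to Br (+1), one bond to Br (+1), one bond to H (-1).
Oxidation state = +1 + 1 + 1 − 1 = +2.

+2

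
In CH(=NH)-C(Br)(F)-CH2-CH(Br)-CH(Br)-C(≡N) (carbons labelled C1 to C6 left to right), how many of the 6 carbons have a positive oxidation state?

Count +1 for every bond to an atom more electronegative than carbon and −1 for every bond to one less electronegative; C–C bonds are 0. Tallying each carbon:
C1: 1C, 1H, 2N → 0 − 1 + 2 = +1
C2: 2C, 1F, 1Br → 0 + 1 + 1 = +2
C3: 2C, 2H → 0 − 2 = -2
C4: 2C, 1H, 1Br → 0 − 1 + 1 = 0
C5: 2C, 1H, 1Br → 0 − 1 + 1 = 0
C6: 1C, 3N → 0 + 3 = +3
3 carbons (C1, C2, C6) meet the condition.

3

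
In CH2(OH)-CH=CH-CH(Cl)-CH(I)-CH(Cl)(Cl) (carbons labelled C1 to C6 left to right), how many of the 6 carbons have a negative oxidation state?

3

Count +1 for every bond to an atom more electronegative than carbon and −1 for every bond to one less electronegative; C–C bonds are 0. Tallying each carbon:
C1: 1C, 2H, 1O → 0 − 2 + 1 = -1
C2: 3C, 1H → 0 − 1 = -1
C3: 3C, 1H → 0 − 1 = -1
C4: 2C, 1H, 1Cl → 0 − 1 + 1 = 0
C5: 2C, 1H, 1I → 0 − 1 + 1 = 0
C6: 1C, 1H, 2Cl → 0 − 1 + 2 = +1
3 carbons (C1, C2, C3) meet the condition.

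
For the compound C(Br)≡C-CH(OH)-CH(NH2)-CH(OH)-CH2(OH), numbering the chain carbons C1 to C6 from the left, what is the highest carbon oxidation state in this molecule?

+1

Assign +1 per bond to O/N/halogen, −1 per bond to H or an electropositive element, and 0 per bond to carbon. Tallying each carbon:
C1: 3C, 1Br → 0 + 1 = +1
C2: 4C → 0 = 0
C3: 2C, 1H, 1O → 0 − 1 + 1 = 0
C4: 2C, 1H, 1N → 0 − 1 + 1 = 0
C5: 2C, 1H, 1O → 0 − 1 + 1 = 0
C6: 1C, 2H, 1O → 0 − 2 + 1 = -1
The highest value is +1.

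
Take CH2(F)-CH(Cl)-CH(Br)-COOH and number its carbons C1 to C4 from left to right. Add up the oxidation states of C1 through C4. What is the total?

+2

Tallying each carbon's bonds:
C1: 1C, 2H, 1F → 0 − 2 + 1 = -1
C2: 2C, 1H, 1Cl → 0 − 1 + 1 = 0
C3: 2C, 1H, 1Br → 0 − 1 + 1 = 0
C4: 1C, 3O → 0 + 3 = +3
Sum = -1 + 0 + 0 + 3 = +2.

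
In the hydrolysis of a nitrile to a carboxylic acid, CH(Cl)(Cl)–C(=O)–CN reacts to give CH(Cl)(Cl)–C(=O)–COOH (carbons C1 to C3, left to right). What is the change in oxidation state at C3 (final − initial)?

Before: C3 has 1 bond to C, 3 bonds to N → oxidation state +3.
After: C3 has 1 bond to C, 3 bonds to O → oxidation state +3.
Δ = +3 − (+3) = 0, so no net redox change at C3.

0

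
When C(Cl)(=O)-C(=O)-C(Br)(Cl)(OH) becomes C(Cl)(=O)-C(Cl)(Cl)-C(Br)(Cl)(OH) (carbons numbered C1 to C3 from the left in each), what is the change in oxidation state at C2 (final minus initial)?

Before: C2 has 2 bonds to C, 2 bonds to O → oxidation state +2.
After: C2 has 2 bonds to C, 2 bonds to Cl → oxidation state +2.
Δ = +2 − (+2) = 0, so no net redox change at C2.

0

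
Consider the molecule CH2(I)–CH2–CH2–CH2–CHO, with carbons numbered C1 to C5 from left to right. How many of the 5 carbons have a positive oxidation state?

1

Tallying each carbon's bonds:
C1: 1C, 2H, 1I → 0 − 2 + 1 = -1
C2: 2C, 2H → 0 − 2 = -2
C3: 2C, 2H → 0 − 2 = -2
C4: 2C, 2H → 0 − 2 = -2
C5: 1C, 1H, 2O → 0 − 1 + 2 = +1
1 carbon (C5) meets the condition.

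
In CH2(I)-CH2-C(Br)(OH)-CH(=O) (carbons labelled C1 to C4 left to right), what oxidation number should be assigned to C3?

+2

C3 has one bond to C (0), one bond to C (0), one bond to Br (+1), one bond to O (+1).
Oxidation state = 0 + 0 + 1 + 1 = +2.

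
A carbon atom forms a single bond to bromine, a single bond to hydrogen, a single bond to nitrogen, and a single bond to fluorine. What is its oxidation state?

The carbon has one bond to H (-1), one bond to F (+1), one bond to N (+1), one bond to Br (+1).
Oxidation state = -1 + 1 + 1 + 1 = +2.

+2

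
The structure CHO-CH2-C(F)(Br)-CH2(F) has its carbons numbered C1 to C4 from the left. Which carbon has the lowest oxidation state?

Each bond to a more electronegative atom (O, N, halogen) counts +1, each bond to a less electronegative atom (H, metal, B, Si) counts −1, and each C–C bond counts 0. Tallying each carbon:
C1: 1C, 1H, 2O → 0 − 1 + 2 = +1
C2: 2C, 2H → 0 − 2 = -2
C3: 2C, 1F, 1Br → 0 + 1 + 1 = +2
C4: 1C, 2H, 1F → 0 − 2 + 1 = -1
The most reduced carbon is C2 at -2.

C2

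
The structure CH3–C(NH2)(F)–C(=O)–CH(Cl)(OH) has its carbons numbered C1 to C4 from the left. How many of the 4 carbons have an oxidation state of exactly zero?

0

Tallying each carbon's bonds:
C1: 1C, 3H → 0 − 3 = -3
C2: 2C, 1N, 1F → 0 + 1 + 1 = +2
C3: 2C, 2O → 0 + 2 = +2
C4: 1C, 1H, 1O, 1Cl → 0 − 1 + 1 + 1 = +1
0 carbons meet the condition.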